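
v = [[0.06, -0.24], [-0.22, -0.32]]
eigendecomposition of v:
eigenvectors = [[0.91,0.44], [-0.41,0.9]]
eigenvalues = [0.17, -0.43]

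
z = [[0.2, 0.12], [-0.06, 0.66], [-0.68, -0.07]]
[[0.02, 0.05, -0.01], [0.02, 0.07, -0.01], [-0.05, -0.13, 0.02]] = z@[[0.07,  0.18,  -0.02], [0.04,  0.12,  -0.02]]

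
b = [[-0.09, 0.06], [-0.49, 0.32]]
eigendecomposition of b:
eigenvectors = [[-0.54, -0.19], [-0.84, -0.98]]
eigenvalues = [0.0, 0.23]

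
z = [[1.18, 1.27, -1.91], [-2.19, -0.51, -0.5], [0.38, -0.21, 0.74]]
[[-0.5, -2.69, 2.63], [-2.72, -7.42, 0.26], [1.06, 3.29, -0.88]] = z@[[1.16, 3.06, 0.14], [-0.37, -1.11, 0.09], [0.73, 2.56, -1.23]]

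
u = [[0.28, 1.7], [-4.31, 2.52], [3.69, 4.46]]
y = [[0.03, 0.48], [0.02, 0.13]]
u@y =[[0.04, 0.36], [-0.08, -1.74], [0.2, 2.35]]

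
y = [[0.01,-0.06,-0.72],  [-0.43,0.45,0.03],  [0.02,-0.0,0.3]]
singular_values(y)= [0.79, 0.62, 0.0]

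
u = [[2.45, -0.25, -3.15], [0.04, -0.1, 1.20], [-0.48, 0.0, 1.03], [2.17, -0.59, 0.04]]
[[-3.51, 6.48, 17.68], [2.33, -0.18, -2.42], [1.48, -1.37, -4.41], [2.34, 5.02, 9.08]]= u @ [[0.95, 2.45, 5.02], [-0.35, 0.49, 2.94], [1.88, -0.19, -1.94]]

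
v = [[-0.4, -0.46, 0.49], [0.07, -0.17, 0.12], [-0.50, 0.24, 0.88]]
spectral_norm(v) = 1.19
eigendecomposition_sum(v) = [[-0.12+0.00j, 0.14-0.00j, (0.29-0j)], [-0.05+0.00j, 0.06-0.00j, (0.13-0j)], [(-0.33+0j), 0.38-0.00j, 0.79-0.00j]] + [[(-0.14+0.15j), (-0.3-0.26j), 0.10-0.01j], [0.06+0.06j, -0.12+0.12j, -0.00-0.04j], [-0.09+0.03j, (-0.07-0.16j), (0.04+0.01j)]] + [[(-0.14-0.15j), (-0.3+0.26j), (0.1+0.01j)], [(0.06-0.06j), (-0.12-0.12j), (-0+0.04j)], [-0.09-0.03j, (-0.07+0.16j), 0.04-0.01j]]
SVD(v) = [[-0.54, -0.79, -0.27], [-0.06, -0.28, 0.96], [-0.84, 0.54, 0.11]] @ diag([1.1930823282979266, 0.5455767531579997, 0.14422400742169955]) @ [[0.53,0.05,-0.85], [0.05,0.99,0.09], [0.85,-0.09,0.52]]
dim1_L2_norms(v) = [0.78, 0.22, 1.04]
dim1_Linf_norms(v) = [0.49, 0.17, 0.88]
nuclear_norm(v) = 1.88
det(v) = 0.09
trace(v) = 0.31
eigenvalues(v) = [(0.74+0j), (-0.21+0.29j), (-0.21-0.29j)]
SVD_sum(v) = [[-0.34, -0.03, 0.55], [-0.04, -0.00, 0.06], [-0.53, -0.05, 0.84]] + [[-0.02, -0.43, -0.04], [-0.01, -0.15, -0.01], [0.02, 0.29, 0.03]] + [[-0.03, 0.00, -0.02], [0.12, -0.01, 0.07], [0.01, -0.0, 0.01]]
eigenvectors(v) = [[-0.34+0.00j, -0.85+0.00j, -0.85-0.00j], [-0.15+0.00j, -0.02+0.35j, (-0.02-0.35j)], [-0.93+0.00j, (-0.34-0.17j), (-0.34+0.17j)]]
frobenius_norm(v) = 1.32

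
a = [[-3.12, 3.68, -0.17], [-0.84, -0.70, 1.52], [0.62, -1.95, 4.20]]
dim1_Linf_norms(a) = [3.68, 1.52, 4.2]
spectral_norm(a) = 5.77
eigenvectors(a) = [[(-0.88+0j), (-0.88-0j), 0.14+0.00j],[(-0.35-0.31j), (-0.35+0.31j), (0.3+0j)],[-0.00-0.10j, (-0+0.1j), 0.94+0.00j]]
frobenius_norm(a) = 6.97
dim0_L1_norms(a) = [4.58, 6.33, 5.89]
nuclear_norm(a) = 10.34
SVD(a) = [[-0.69, -0.71, 0.16], [0.17, -0.37, -0.91], [0.70, -0.60, 0.38]] @ diag([5.772381616202454, 3.846744682352361, 0.7216410643261439]) @ [[0.42, -0.7, 0.58], [0.56, -0.30, -0.77], [0.71, 0.65, 0.26]]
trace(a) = 0.38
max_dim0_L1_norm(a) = 6.33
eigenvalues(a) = [(-1.64+1.29j), (-1.64-1.29j), (3.67+0j)]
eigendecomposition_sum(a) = [[(-1.6-0.38j), (1.94+2.57j), -0.38-0.76j], [(-0.51-0.72j), -0.14+1.72j, (0.12-0.44j)], [(0.04-0.19j), -0.30+0.23j, 0.09-0.05j]] + [[-1.60+0.38j, (1.94-2.57j), (-0.38+0.76j)], [-0.51+0.72j, -0.14-1.72j, (0.12+0.44j)], [0.04+0.19j, -0.30-0.23j, (0.09+0.05j)]] + [[0.08-0.00j, -0.20+0.00j, 0.60-0.00j],  [(0.17-0j), (-0.43+0j), (1.28-0j)],  [(0.53-0j), (-1.34+0j), (4.02-0j)]]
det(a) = 16.02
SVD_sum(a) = [[-1.69, 2.79, -2.30], [0.43, -0.71, 0.58], [1.71, -2.83, 2.33]] + [[-1.51, 0.82, 2.10], [-0.80, 0.43, 1.11], [-1.29, 0.7, 1.8]] + [[0.08, 0.07, 0.03],[-0.47, -0.43, -0.17],[0.2, 0.18, 0.07]]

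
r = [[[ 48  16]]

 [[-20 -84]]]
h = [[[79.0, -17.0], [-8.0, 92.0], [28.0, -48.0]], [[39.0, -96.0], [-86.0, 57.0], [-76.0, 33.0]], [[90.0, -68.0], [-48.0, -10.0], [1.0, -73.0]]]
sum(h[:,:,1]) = -130.0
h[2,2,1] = -73.0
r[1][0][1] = -84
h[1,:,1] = [-96.0, 57.0, 33.0]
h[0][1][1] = 92.0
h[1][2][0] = -76.0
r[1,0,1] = -84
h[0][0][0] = 79.0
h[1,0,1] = -96.0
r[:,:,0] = [[48], [-20]]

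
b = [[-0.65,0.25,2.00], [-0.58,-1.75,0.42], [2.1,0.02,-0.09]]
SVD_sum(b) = [[-1.25,-0.38,0.9], [-0.87,-0.26,0.63], [1.35,0.4,-0.97]] + [[0.35, 0.93, 0.87], [-0.29, -0.79, -0.73], [0.13, 0.36, 0.33]] + [[0.26, -0.31, 0.23], [0.59, -0.70, 0.52], [0.62, -0.74, 0.55]]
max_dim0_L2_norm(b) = 2.27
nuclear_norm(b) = 5.98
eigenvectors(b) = [[(0.65+0j), (-0.3+0.08j), -0.30-0.08j],[(-0.02+0j), -0.89+0.00j, -0.89-0.00j],[0.76+0.00j, (0.32-0.07j), 0.32+0.07j]]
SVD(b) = [[-0.61, 0.73, 0.29], [-0.43, -0.62, 0.66], [0.66, 0.28, 0.69]] @ diag([2.5856838185589743, 1.799371147105051, 1.5985314089526461]) @ [[0.79, 0.24, -0.57], [0.26, 0.71, 0.66], [0.56, -0.67, 0.49]]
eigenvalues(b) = [(1.7+0j), (-2.09+0.08j), (-2.09-0.08j)]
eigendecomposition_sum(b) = [[(0.73+0j),(0.06+0j),0.83+0.00j], [-0.02-0.00j,-0.00-0.00j,-0.02-0.00j], [(0.85+0j),(0.07+0j),0.97+0.00j]] + [[(-0.69-2.21j),(0.1+1.52j),0.59+1.91j], [(-0.28-6.76j),(-0.87+4.38j),0.22+5.84j], [(0.62+2.41j),(-0.02-1.64j),(-0.53-2.09j)]] + [[(-0.69+2.21j), (0.1-1.52j), (0.59-1.91j)],[-0.28+6.76j, -0.87-4.38j, (0.22-5.84j)],[0.62-2.41j, (-0.02+1.64j), (-0.53+2.09j)]]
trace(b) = -2.49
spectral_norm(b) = 2.59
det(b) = 7.44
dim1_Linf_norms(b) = [2.0, 1.75, 2.1]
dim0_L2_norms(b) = [2.27, 1.77, 2.05]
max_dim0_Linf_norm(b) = 2.1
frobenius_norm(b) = 3.53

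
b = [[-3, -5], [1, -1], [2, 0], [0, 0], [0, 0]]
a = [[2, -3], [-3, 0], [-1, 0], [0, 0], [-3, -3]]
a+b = [[-1, -8], [-2, -1], [1, 0], [0, 0], [-3, -3]]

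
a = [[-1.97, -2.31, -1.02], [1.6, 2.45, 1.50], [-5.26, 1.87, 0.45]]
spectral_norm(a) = 5.86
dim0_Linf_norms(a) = [5.26, 2.45, 1.5]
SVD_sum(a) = [[-1.90, 0.1, -0.10], [1.55, -0.08, 0.09], [-5.3, 0.27, -0.29]] + [[-0.06, -2.32, -1.1], [0.06, 2.61, 1.24], [0.04, 1.59, 0.76]] + [[-0.01, -0.09, 0.19], [-0.01, -0.08, 0.17], [0.00, 0.01, -0.02]]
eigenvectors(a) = [[0.25, 0.09, -0.34], [-0.4, -0.43, 0.49], [0.88, 0.90, 0.80]]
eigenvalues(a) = [-1.9, -0.97, 3.8]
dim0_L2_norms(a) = [5.84, 3.85, 1.87]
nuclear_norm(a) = 10.39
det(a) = 7.05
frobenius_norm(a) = 7.24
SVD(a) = [[-0.33, 0.6, -0.73], [0.27, -0.68, -0.68], [-0.91, -0.42, 0.06]] @ diag([5.8557772487182636, 4.250485215641937, 0.28310465379941674]) @ [[1.0, -0.05, 0.05],[-0.02, -0.90, -0.43],[0.07, 0.43, -0.9]]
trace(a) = 0.93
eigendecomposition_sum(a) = [[-2.67, -1.27, -0.35], [4.2, 1.99, 0.55], [-9.32, -4.42, -1.22]] + [[0.46, 0.31, 0.01], [-2.24, -1.50, -0.03], [4.63, 3.09, 0.06]] + [[0.24, -1.35, -0.68], [-0.35, 1.95, 0.98], [-0.58, 3.20, 1.61]]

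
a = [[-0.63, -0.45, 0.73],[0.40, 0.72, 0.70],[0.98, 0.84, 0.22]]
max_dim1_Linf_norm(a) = 0.98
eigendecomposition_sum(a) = [[0.04, 0.05, 0.06], [0.51, 0.66, 0.76], [0.42, 0.55, 0.63]] + [[-0.73, -0.43, 0.59],[-0.04, -0.03, 0.03],[0.53, 0.32, -0.43]] + [[0.06,-0.07,0.08], [-0.07,0.08,-0.09], [0.02,-0.02,0.03]]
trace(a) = 0.31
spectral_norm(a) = 1.71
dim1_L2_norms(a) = [1.06, 1.08, 1.31]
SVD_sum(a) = [[-0.45, -0.45, -0.1], [0.62, 0.62, 0.13], [0.92, 0.91, 0.2]] + [[-0.22, 0.05, 0.81], [-0.16, 0.03, 0.59], [-0.0, 0.00, 0.0]] + [[0.04, -0.05, 0.02], [-0.06, 0.07, -0.02], [0.06, -0.07, 0.02]]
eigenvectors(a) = [[0.06, 0.81, 0.63], [0.77, 0.05, -0.75], [0.64, -0.59, 0.23]]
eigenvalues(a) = [1.33, -1.19, 0.17]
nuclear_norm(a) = 2.90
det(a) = -0.27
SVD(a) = [[-0.38, -0.81, 0.45], [0.52, -0.59, -0.62], [0.77, -0.00, 0.64]] @ diag([1.7056665186453006, 1.0406540993199613, 0.15113164043634142]) @ [[0.7, 0.7, 0.15],[0.26, -0.06, -0.96],[0.66, -0.72, 0.22]]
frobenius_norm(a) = 2.00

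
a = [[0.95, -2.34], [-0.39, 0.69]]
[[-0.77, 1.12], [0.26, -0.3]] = a @[[-0.29, -0.25], [0.21, -0.58]]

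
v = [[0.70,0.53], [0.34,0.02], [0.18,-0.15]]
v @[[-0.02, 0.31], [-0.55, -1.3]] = [[-0.31, -0.47],[-0.02, 0.08],[0.08, 0.25]]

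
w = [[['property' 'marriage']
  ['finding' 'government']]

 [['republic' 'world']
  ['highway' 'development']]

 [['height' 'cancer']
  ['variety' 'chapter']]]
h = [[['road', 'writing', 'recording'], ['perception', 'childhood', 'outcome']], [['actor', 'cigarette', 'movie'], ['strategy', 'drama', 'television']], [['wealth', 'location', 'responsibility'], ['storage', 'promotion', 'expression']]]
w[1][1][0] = 'highway'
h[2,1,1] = 'promotion'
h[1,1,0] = 'strategy'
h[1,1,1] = 'drama'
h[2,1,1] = 'promotion'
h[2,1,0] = 'storage'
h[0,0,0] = 'road'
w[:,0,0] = ['property', 'republic', 'height']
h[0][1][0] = 'perception'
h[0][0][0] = 'road'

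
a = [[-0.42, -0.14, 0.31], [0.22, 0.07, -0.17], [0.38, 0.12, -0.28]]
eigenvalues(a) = [-0.63, 0.0, -0.01]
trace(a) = -0.63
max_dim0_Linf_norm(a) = 0.42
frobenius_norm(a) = 0.78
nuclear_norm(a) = 0.79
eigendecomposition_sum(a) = [[-0.42, -0.14, 0.31], [0.23, 0.07, -0.17], [0.38, 0.13, -0.28]] + [[0.00, -0.0, 0.00], [-0.0, 0.00, -0.00], [0.0, -0.0, 0.00]] + [[-0.00, -0.00, -0.0], [-0.0, -0.01, -0.00], [-0.00, -0.00, -0.0]]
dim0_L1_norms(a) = [1.02, 0.33, 0.76]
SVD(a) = [[-0.69, -0.53, 0.49],[0.37, -0.84, -0.39],[0.62, -0.09, 0.78]] @ diag([0.7819447388682581, 0.006687872474142673, 0.004206865581570446]) @ [[0.78, 0.25, -0.58],[0.33, 0.62, 0.71],[0.54, -0.74, 0.4]]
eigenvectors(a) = [[0.69, -0.58, -0.13],[-0.37, 0.65, -0.82],[-0.63, -0.49, -0.55]]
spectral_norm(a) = 0.78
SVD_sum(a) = [[-0.42, -0.14, 0.31], [0.22, 0.07, -0.17], [0.38, 0.12, -0.28]] + [[-0.00, -0.0, -0.00], [-0.0, -0.0, -0.00], [-0.0, -0.00, -0.0]] + [[0.0, -0.00, 0.0],[-0.0, 0.00, -0.0],[0.00, -0.00, 0.00]]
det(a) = 0.00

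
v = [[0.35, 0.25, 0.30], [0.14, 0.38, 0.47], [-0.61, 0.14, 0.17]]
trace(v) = 0.90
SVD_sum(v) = [[0.31, 0.27, 0.32], [0.34, 0.29, 0.35], [-0.11, -0.1, -0.12]] + [[0.04, -0.02, -0.02], [-0.2, 0.09, 0.12], [-0.50, 0.23, 0.29]] + [[-0.00,0.00,-0.00], [0.00,-0.00,0.00], [-0.0,0.0,-0.0]]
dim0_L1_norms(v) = [1.1, 0.77, 0.94]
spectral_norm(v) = 0.79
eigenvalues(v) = [(-0.01+0j), (0.45+0.37j), (0.45-0.37j)]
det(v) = -0.00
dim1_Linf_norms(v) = [0.35, 0.47, 0.61]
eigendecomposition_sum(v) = [[-0.00+0.00j, -0j, -0.00-0.00j],[(0.01-0j), -0.01+0.00j, 0j],[-0.01+0.00j, -0j, (-0-0j)]] + [[0.18+0.25j, 0.12-0.15j, 0.15-0.18j],[(0.07+0.33j), 0.19-0.09j, (0.23-0.12j)],[-0.30+0.03j, (0.07+0.18j), 0.09+0.22j]] + [[0.18-0.25j, (0.12+0.15j), 0.15+0.18j], [(0.07-0.33j), (0.19+0.09j), (0.23+0.12j)], [-0.30-0.03j, (0.07-0.18j), (0.09-0.22j)]]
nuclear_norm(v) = 1.47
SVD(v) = [[-0.66, 0.07, 0.75], [-0.72, -0.37, -0.59], [0.24, -0.93, 0.29]] @ diag([0.7943568880623572, 0.6704273554982318, 0.0049290351525746404]) @ [[-0.60,-0.51,-0.62], [0.8,-0.38,-0.46], [-0.00,0.77,-0.63]]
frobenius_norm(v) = 1.04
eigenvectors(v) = [[(0.01+0j),  (0.51-0.23j),  (0.51+0.23j)],[(-0.77+0j),  0.61+0.00j,  (0.61-0j)],[(0.63+0j),  -0.05+0.56j,  -0.05-0.56j]]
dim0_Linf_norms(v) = [0.61, 0.38, 0.47]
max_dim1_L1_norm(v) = 0.99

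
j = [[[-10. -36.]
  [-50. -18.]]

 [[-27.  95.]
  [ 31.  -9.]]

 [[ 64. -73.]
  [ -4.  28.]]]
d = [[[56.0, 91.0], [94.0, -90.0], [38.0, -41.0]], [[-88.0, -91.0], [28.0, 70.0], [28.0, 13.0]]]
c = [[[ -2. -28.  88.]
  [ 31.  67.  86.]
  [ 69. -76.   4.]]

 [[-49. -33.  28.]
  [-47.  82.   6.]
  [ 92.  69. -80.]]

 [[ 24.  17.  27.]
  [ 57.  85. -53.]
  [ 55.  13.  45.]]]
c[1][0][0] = -49.0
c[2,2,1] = 13.0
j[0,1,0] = -50.0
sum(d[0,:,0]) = 188.0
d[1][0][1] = -91.0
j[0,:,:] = [[-10.0, -36.0], [-50.0, -18.0]]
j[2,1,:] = [-4.0, 28.0]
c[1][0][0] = -49.0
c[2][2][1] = 13.0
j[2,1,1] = 28.0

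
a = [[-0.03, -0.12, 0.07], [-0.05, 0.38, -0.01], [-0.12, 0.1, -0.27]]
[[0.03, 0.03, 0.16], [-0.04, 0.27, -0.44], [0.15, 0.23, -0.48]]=a @ [[-0.77, -2.12, 0.91], [-0.22, 0.44, -1.00], [-0.28, 0.25, 1.01]]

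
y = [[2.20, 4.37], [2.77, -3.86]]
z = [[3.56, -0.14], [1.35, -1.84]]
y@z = [[13.73, -8.35], [4.65, 6.71]]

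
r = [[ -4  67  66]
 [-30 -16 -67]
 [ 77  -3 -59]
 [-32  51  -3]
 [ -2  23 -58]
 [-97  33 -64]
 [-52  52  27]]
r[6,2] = 27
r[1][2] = -67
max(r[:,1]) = 67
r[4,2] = -58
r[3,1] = 51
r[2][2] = -59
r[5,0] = -97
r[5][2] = -64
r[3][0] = -32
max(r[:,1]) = 67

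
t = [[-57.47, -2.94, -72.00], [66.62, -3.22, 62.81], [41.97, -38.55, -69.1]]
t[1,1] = -3.22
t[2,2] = -69.1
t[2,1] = -38.55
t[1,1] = -3.22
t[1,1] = -3.22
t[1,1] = -3.22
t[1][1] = -3.22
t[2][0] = 41.97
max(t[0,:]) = -2.94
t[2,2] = -69.1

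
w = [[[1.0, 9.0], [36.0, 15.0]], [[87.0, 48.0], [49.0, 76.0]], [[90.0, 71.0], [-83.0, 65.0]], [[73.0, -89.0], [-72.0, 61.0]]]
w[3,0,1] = -89.0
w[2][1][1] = 65.0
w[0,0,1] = 9.0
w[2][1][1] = 65.0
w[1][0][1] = 48.0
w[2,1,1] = 65.0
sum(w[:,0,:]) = 290.0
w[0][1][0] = 36.0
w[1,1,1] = 76.0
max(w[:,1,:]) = 76.0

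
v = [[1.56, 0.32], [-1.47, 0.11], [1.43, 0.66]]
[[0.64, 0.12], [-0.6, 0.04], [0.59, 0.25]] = v@[[0.41, 0.00], [0.0, 0.38]]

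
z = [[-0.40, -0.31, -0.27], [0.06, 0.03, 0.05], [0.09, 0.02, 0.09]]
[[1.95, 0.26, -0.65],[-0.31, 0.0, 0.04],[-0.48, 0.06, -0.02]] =z @[[-4.14,0.62,-0.31], [0.12,-2.11,3.03], [-1.24,0.54,-0.6]]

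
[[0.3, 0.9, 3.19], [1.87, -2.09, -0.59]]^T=[[0.30, 1.87],[0.90, -2.09],[3.19, -0.59]]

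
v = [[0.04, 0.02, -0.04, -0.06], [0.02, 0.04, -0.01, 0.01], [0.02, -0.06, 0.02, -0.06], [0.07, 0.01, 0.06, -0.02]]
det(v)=-0.000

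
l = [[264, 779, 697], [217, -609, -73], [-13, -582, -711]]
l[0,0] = 264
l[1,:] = [217, -609, -73]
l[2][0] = -13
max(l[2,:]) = -13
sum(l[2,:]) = -1306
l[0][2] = 697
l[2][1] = -582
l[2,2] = -711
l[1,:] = [217, -609, -73]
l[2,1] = -582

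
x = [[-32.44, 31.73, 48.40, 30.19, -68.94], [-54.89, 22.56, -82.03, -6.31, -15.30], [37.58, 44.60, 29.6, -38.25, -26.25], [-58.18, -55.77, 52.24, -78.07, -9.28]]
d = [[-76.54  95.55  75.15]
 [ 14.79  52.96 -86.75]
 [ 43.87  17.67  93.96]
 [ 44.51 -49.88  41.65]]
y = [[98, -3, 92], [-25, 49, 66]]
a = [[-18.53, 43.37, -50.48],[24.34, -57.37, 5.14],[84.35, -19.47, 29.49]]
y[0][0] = 98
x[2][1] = 44.6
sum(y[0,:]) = 187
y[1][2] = 66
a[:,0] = [-18.53, 24.34, 84.35]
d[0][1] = 95.55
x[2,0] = 37.58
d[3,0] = 44.51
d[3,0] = 44.51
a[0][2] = -50.48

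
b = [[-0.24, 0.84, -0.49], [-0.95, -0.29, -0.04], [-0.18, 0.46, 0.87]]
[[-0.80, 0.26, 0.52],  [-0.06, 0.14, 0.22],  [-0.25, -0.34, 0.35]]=b@[[0.29, -0.14, -0.39], [-0.76, 0.02, 0.53], [0.18, -0.43, 0.04]]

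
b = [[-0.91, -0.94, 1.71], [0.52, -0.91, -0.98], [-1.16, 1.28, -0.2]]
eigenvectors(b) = [[-0.69+0.00j, -0.69-0.00j, (0.77+0j)], [(0.28+0.25j), (0.28-0.25j), 0.54+0.00j], [(0.04-0.62j), 0.04+0.62j, (0.35+0j)]]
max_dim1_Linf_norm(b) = 1.71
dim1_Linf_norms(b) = [1.71, 0.98, 1.28]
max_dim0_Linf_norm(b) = 1.71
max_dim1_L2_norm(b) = 2.15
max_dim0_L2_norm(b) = 1.98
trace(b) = -2.02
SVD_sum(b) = [[-1.04, -0.29, 1.74], [0.49, 0.14, -0.82], [-0.12, -0.03, 0.20]] + [[0.29, -0.55, 0.08], [0.42, -0.81, 0.12], [-0.77, 1.48, -0.21]] + [[-0.15, -0.09, -0.11], [-0.39, -0.24, -0.28], [-0.27, -0.17, -0.19]]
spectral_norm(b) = 2.28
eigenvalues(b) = [(-0.61+1.89j), (-0.61-1.89j), (-0.8+0j)]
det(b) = -3.14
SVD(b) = [[-0.90,0.31,-0.31], [0.42,0.45,-0.78], [-0.1,-0.83,-0.54]] @ diag([2.277945462544415, 2.015379285599657, 0.6840400608510664]) @ [[0.51, 0.14, -0.85], [0.46, -0.88, 0.13], [0.73, 0.45, 0.51]]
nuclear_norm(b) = 4.98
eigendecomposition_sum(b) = [[-0.32+0.60j, -0.17-0.85j, (0.98-0.01j)], [(0.35-0.13j), (-0.24+0.41j), (-0.4-0.36j)], [(-0.52-0.32j), (0.78-0.11j), (-0.04+0.88j)]] + [[(-0.32-0.6j),(-0.17+0.85j),(0.98+0.01j)], [(0.35+0.13j),(-0.24-0.41j),(-0.4+0.36j)], [-0.52+0.32j,0.78+0.11j,-0.04-0.88j]] + [[-0.26+0.00j, (-0.61-0j), -0.25-0.00j], [(-0.18+0j), -0.42-0.00j, (-0.17-0j)], [(-0.12+0j), -0.27-0.00j, -0.11-0.00j]]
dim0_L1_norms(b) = [2.59, 3.13, 2.89]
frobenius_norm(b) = 3.12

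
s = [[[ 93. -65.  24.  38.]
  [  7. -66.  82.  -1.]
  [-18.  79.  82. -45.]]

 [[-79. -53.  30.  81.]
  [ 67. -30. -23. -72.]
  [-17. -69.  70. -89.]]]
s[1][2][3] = -89.0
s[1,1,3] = -72.0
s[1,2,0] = -17.0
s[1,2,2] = 70.0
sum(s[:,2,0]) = -35.0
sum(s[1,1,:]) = -58.0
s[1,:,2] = [30.0, -23.0, 70.0]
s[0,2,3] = -45.0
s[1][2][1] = -69.0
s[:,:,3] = [[38.0, -1.0, -45.0], [81.0, -72.0, -89.0]]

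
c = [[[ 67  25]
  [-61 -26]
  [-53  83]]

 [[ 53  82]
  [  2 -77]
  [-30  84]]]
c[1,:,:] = [[53, 82], [2, -77], [-30, 84]]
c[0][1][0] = -61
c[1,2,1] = 84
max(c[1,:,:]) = 84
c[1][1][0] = 2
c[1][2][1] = 84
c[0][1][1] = -26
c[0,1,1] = -26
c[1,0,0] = 53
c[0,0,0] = 67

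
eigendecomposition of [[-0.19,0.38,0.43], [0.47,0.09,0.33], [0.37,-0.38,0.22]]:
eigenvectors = [[-0.81+0.00j, (0.5+0.1j), (0.5-0.1j)], [0.31+0.00j, 0.76+0.00j, 0.76-0.00j], [0.50+0.00j, -0.08+0.40j, (-0.08-0.4j)]]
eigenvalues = [(-0.6+0j), (0.36+0.23j), (0.36-0.23j)]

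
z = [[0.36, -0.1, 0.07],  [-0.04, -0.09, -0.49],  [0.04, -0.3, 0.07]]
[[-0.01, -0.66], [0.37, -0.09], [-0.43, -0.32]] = z@[[0.53, -1.63], [1.25, 0.88], [-1.03, 0.15]]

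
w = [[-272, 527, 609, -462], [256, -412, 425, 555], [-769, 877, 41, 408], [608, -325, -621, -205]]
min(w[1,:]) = -412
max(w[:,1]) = 877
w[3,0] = 608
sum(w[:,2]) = 454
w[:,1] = [527, -412, 877, -325]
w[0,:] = [-272, 527, 609, -462]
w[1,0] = 256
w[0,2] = 609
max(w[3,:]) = 608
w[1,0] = 256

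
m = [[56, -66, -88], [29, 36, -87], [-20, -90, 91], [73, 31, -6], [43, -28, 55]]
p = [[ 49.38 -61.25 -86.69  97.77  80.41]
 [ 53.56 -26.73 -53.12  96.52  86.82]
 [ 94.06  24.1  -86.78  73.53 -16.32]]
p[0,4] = 80.41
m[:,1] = [-66, 36, -90, 31, -28]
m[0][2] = -88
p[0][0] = 49.38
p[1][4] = 86.82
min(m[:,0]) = -20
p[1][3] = 96.52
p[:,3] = [97.77, 96.52, 73.53]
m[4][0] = 43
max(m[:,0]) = 73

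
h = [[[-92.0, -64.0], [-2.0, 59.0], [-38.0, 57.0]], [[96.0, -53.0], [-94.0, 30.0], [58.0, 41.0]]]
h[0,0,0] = -92.0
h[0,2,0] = -38.0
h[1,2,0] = 58.0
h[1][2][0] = 58.0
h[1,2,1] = 41.0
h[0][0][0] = -92.0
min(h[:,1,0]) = -94.0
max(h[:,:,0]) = 96.0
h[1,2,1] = 41.0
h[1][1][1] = 30.0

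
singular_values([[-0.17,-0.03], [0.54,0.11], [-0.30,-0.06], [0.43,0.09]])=[0.79, 0.01]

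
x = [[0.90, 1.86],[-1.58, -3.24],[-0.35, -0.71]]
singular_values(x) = [4.23, 0.01]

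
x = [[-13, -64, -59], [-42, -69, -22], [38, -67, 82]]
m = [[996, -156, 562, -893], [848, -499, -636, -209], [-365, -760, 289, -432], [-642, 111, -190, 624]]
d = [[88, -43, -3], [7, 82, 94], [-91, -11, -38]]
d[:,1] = [-43, 82, -11]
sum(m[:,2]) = 25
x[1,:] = [-42, -69, -22]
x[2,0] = 38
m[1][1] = -499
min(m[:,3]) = -893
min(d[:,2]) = -38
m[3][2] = -190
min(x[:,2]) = -59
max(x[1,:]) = -22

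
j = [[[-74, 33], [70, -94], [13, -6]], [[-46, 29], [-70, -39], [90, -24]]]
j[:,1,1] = [-94, -39]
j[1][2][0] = 90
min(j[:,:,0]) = -74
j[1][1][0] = -70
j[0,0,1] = 33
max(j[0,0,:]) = 33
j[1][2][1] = -24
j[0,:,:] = [[-74, 33], [70, -94], [13, -6]]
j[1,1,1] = -39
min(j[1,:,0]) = -70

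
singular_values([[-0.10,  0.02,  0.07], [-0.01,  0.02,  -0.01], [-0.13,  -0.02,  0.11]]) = [0.21, 0.04, 0.01]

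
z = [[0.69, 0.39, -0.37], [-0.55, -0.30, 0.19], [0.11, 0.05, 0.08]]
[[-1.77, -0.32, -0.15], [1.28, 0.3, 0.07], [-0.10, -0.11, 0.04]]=z@ [[-2.60, -0.08, -0.41],[1.4, -1.22, 0.84],[1.41, -0.56, 0.52]]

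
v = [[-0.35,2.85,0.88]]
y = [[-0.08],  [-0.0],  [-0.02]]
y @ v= [[0.03,-0.23,-0.07],[0.00,0.00,0.00],[0.01,-0.06,-0.02]]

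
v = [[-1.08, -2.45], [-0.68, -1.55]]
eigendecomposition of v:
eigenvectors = [[0.92, 0.85], [-0.40, 0.53]]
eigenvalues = [-0.0, -2.63]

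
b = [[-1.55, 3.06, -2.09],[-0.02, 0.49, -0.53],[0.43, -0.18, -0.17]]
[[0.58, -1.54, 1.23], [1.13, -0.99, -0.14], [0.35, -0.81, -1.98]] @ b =[[-0.34, 0.8, -0.61], [-1.79, 3.00, -1.81], [-1.38, 1.03, 0.03]]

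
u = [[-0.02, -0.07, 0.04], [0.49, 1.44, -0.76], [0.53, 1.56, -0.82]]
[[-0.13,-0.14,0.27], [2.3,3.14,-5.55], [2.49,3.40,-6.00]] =u @ [[-2.85, 1.01, -1.32], [2.00, 2.69, -1.71], [-1.07, 1.62, 3.21]]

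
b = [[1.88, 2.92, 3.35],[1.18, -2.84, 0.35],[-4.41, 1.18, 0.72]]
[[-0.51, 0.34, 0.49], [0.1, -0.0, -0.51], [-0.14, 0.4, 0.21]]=b @ [[0.00, -0.07, -0.0], [-0.05, -0.01, 0.18], [-0.11, 0.15, -0.01]]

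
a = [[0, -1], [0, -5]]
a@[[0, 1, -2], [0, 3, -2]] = [[0, -3, 2], [0, -15, 10]]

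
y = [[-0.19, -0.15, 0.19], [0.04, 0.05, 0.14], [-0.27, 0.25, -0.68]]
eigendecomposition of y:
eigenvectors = [[0.49, 0.82, -0.23], [0.16, 0.12, 0.9], [-0.86, -0.57, 0.37]]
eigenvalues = [-0.57, -0.34, 0.1]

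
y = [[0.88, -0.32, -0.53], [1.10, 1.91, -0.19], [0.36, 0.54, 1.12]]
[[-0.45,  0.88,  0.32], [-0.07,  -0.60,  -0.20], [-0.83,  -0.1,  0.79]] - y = [[-1.33, 1.2, 0.85], [-1.17, -2.51, -0.01], [-1.19, -0.64, -0.33]]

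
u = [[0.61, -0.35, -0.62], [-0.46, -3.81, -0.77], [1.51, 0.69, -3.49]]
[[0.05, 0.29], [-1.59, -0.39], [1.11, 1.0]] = u @ [[0.17, 0.42],[0.43, 0.07],[-0.16, -0.09]]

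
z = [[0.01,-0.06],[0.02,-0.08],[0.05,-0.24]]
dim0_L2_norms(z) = [0.05, 0.26]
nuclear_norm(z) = 0.27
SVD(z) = [[-0.23,0.63],  [-0.31,-0.77],  [-0.92,0.10]] @ diag([0.2656756774329544, 0.004053938892086578]) @ [[-0.21,0.98],[-0.98,-0.21]]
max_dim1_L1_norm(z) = 0.29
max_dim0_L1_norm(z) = 0.38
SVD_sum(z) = [[0.01,-0.06], [0.02,-0.08], [0.05,-0.24]] + [[-0.00, -0.0], [0.0, 0.00], [-0.00, -0.0]]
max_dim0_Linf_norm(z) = 0.24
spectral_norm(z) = 0.27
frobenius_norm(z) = 0.27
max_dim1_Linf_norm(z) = 0.24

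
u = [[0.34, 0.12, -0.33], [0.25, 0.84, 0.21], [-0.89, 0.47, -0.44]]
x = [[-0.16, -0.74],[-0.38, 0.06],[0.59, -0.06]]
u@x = [[-0.29, -0.22], [-0.24, -0.15], [-0.30, 0.71]]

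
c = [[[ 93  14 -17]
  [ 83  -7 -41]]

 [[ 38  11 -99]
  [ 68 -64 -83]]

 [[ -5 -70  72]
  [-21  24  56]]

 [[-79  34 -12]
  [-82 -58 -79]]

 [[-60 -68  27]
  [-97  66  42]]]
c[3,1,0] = -82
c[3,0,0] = -79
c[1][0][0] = 38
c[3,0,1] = 34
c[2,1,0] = -21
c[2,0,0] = -5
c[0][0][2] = -17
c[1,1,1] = -64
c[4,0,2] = 27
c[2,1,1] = 24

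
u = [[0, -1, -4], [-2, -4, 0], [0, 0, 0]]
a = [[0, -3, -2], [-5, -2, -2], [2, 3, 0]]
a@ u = [[6, 12, 0], [4, 13, 20], [-6, -14, -8]]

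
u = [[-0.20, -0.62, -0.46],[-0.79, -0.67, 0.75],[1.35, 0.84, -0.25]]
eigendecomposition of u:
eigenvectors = [[(-0.13+0j), (-0.61+0j), -0.61-0.00j],[-0.74+0.00j, 0.51+0.15j, (0.51-0.15j)],[(0.66+0j), (-0.19+0.56j), (-0.19-0.56j)]]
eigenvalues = [(-1.46+0j), (0.17+0.57j), (0.17-0.57j)]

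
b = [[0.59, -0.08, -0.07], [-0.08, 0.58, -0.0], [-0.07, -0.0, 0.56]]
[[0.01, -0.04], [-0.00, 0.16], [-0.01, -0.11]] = b@[[0.02, -0.06], [-0.00, 0.27], [-0.02, -0.20]]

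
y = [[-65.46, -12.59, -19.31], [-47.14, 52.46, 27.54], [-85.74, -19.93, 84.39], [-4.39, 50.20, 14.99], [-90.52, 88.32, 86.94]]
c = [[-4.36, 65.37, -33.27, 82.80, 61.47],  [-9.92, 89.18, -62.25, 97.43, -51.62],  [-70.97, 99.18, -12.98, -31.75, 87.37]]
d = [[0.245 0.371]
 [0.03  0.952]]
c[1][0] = -9.92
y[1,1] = 52.46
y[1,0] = -47.14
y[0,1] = -12.59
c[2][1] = 99.18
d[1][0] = 0.03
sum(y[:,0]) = -293.24999999999994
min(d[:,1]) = 0.371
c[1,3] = 97.43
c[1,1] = 89.18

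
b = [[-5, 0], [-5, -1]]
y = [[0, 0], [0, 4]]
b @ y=[[0, 0], [0, -4]]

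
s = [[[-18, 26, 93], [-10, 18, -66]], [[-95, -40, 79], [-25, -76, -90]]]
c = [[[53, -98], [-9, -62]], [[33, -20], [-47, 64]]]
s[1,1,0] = -25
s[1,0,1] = -40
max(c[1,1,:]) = 64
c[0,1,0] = -9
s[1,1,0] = -25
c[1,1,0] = -47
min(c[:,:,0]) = -47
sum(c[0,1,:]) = -71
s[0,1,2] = -66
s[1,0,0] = -95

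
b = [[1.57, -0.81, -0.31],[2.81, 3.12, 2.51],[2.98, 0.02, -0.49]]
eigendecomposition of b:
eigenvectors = [[(0.2-0.3j), 0.20+0.30j, -0.06+0.00j],  [(-0.88+0j), (-0.88-0j), (-0.51+0j)],  [0.01-0.30j, (0.01+0.3j), 0.86+0.00j]]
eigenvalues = [(2.46+1.81j), (2.46-1.81j), (-0.73+0j)]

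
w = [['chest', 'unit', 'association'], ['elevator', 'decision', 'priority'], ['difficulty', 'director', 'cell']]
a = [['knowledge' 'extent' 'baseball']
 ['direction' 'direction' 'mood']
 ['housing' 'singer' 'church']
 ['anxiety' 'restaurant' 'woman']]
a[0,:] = ['knowledge', 'extent', 'baseball']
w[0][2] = 'association'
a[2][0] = 'housing'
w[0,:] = ['chest', 'unit', 'association']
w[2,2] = 'cell'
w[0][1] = 'unit'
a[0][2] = 'baseball'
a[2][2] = 'church'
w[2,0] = 'difficulty'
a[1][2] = 'mood'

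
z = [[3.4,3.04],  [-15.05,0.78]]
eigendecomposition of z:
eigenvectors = [[(-0.08-0.4j), (-0.08+0.4j)], [0.91+0.00j, (0.91-0j)]]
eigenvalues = [(2.09+6.64j), (2.09-6.64j)]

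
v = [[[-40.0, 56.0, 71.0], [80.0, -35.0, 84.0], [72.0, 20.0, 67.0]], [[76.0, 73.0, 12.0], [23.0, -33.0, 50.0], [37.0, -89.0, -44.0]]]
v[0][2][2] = 67.0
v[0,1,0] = 80.0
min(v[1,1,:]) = -33.0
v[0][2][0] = 72.0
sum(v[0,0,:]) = 87.0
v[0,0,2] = 71.0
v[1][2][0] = 37.0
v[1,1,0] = 23.0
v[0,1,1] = -35.0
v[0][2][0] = 72.0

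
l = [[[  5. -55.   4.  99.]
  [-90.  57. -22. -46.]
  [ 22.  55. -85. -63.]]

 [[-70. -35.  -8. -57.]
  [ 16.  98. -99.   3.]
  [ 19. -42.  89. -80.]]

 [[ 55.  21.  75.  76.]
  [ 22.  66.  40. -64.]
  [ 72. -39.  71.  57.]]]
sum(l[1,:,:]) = -166.0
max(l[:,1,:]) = 98.0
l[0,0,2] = 4.0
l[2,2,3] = 57.0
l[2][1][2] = 40.0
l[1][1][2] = -99.0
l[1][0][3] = -57.0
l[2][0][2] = 75.0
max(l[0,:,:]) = 99.0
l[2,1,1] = 66.0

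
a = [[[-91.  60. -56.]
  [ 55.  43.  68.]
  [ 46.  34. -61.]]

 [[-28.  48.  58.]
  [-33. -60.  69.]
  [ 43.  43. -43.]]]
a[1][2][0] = 43.0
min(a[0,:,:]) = -91.0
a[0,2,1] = 34.0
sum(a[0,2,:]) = 19.0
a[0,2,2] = -61.0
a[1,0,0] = -28.0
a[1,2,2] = -43.0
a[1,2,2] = -43.0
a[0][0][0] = -91.0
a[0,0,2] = -56.0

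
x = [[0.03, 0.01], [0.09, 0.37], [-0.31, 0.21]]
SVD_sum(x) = [[0.00, -0.0], [-0.11, 0.30], [-0.1, 0.28]] + [[0.03, 0.01], [0.20, 0.07], [-0.21, -0.07]]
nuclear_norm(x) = 0.74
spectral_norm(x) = 0.44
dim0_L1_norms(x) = [0.43, 0.59]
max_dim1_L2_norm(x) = 0.38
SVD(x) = [[0.00, 0.10], [-0.72, 0.69], [-0.69, -0.72]] @ diag([0.4387007901518347, 0.3061725277031822]) @ [[0.34, -0.94], [0.94, 0.34]]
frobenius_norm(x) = 0.53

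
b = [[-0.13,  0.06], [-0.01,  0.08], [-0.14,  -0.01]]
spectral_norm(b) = 0.20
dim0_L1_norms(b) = [0.28, 0.15]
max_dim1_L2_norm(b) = 0.14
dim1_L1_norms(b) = [0.19, 0.09, 0.15]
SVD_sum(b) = [[-0.14,0.03], [-0.03,0.01], [-0.13,0.03]] + [[0.01, 0.03], [0.02, 0.07], [-0.01, -0.04]]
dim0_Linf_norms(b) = [0.14, 0.08]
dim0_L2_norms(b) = [0.19, 0.1]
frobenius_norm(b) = 0.22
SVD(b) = [[-0.72,-0.29], [-0.15,-0.83], [-0.68,0.49]] @ diag([0.196035381217526, 0.09094025132414825]) @ [[0.97, -0.25], [-0.25, -0.97]]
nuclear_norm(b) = 0.29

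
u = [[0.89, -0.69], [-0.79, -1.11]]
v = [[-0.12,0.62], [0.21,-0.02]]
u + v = [[0.77, -0.07], [-0.58, -1.13]]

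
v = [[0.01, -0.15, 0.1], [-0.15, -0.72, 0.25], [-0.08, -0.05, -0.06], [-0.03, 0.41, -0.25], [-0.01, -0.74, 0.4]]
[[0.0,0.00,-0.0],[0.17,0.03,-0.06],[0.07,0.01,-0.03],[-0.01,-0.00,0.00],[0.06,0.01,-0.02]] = v@ [[-0.59,-0.08,0.23], [-0.19,-0.03,0.07], [-0.21,-0.03,0.08]]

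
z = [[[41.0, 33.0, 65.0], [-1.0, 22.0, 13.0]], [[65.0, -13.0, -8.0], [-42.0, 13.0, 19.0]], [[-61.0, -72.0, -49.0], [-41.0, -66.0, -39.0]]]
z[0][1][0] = -1.0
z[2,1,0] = -41.0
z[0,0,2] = 65.0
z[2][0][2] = -49.0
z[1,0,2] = -8.0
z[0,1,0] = -1.0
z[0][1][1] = 22.0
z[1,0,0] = 65.0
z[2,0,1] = -72.0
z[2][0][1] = -72.0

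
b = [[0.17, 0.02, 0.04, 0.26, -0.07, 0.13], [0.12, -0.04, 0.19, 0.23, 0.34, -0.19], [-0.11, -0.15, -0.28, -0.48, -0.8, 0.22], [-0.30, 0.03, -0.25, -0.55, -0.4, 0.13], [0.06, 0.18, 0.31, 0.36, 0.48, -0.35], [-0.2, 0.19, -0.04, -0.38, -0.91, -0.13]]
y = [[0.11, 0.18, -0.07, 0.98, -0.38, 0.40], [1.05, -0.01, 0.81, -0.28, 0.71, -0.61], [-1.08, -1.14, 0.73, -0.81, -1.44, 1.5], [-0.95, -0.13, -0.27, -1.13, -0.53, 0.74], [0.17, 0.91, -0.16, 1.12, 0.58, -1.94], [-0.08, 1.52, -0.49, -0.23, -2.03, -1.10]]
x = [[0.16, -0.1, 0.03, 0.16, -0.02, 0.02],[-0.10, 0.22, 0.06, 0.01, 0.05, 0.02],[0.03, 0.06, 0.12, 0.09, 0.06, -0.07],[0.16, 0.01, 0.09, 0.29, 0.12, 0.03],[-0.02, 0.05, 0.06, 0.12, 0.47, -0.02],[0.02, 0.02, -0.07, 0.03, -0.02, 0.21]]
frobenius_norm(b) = 1.93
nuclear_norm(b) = 3.00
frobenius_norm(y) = 5.41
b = y @ x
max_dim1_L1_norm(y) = 6.7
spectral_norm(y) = 4.01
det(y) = -3.76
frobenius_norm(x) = 0.77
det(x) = 0.00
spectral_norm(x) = 0.57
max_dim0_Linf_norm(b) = 0.91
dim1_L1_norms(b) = [0.69, 1.11, 2.04, 1.66, 1.74, 1.85]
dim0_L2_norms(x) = [0.25, 0.25, 0.19, 0.36, 0.49, 0.23]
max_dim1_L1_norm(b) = 2.04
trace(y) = -0.82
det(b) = -0.00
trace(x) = 1.47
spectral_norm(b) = 1.78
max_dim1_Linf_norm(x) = 0.47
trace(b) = -0.35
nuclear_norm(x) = 1.47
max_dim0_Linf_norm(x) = 0.47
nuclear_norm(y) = 10.75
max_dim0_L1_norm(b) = 3.0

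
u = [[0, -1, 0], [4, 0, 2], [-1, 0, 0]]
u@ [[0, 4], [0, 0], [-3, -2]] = [[0, 0], [-6, 12], [0, -4]]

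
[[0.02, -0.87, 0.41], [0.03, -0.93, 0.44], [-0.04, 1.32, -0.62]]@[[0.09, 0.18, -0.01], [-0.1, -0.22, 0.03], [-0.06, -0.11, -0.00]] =[[0.06, 0.15, -0.03], [0.07, 0.16, -0.03], [-0.1, -0.23, 0.04]]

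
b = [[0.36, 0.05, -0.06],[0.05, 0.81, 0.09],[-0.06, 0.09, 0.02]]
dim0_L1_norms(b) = [0.47, 0.95, 0.17]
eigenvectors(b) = [[-0.18, 0.98, 0.09], [0.12, -0.07, 0.99], [-0.98, -0.19, 0.10]]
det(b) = -0.00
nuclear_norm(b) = 1.19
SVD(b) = [[-0.09,0.98,0.18], [-0.99,-0.07,-0.12], [-0.10,-0.19,0.98]] @ diag([0.8241486629695722, 0.36779776067894604, 0.0019464236485180722]) @ [[-0.09, -0.99, -0.1], [0.98, -0.07, -0.19], [-0.18, 0.12, -0.98]]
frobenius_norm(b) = 0.90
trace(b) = 1.19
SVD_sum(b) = [[0.01, 0.08, 0.01],[0.08, 0.81, 0.08],[0.01, 0.08, 0.01]] + [[0.35, -0.03, -0.07], [-0.03, 0.00, 0.01], [-0.07, 0.01, 0.01]] + [[-0.00,0.0,-0.0], [0.0,-0.00,0.0], [-0.0,0.00,-0.00]]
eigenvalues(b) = [-0.0, 0.37, 0.82]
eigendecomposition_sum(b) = [[-0.0, 0.00, -0.0], [0.00, -0.00, 0.00], [-0.0, 0.00, -0.00]] + [[0.35, -0.03, -0.07], [-0.03, 0.0, 0.01], [-0.07, 0.01, 0.01]] + [[0.01,0.08,0.01], [0.08,0.81,0.08], [0.01,0.08,0.01]]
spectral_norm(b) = 0.82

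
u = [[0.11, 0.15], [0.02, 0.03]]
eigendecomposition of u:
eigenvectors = [[0.98, -0.81], [0.18, 0.58]]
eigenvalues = [0.14, 0.0]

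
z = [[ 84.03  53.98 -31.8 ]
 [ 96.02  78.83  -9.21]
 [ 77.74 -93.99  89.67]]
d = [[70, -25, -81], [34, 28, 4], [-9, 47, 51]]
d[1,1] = 28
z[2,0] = 77.74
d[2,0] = -9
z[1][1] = 78.83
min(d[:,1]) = -25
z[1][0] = 96.02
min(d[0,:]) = -81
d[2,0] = -9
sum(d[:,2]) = -26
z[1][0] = 96.02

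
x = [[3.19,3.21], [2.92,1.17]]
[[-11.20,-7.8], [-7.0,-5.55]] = x@[[-1.66, -1.54], [-1.84, -0.90]]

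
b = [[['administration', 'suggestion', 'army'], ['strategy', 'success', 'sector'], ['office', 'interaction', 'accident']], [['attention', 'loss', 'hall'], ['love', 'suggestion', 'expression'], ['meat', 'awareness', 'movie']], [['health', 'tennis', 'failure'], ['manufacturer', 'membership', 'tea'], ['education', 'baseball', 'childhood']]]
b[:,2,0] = ['office', 'meat', 'education']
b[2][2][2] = 'childhood'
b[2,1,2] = 'tea'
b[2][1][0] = 'manufacturer'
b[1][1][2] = 'expression'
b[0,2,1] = 'interaction'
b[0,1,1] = 'success'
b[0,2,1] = 'interaction'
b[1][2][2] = 'movie'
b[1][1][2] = 'expression'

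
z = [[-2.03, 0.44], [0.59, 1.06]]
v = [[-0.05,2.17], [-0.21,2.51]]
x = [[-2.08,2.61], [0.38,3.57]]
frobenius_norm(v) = 3.32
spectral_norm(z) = 2.12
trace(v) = 2.46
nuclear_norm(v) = 3.42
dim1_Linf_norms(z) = [2.03, 1.06]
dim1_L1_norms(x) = [4.69, 3.95]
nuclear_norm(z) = 3.26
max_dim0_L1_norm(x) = 6.18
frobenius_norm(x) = 4.90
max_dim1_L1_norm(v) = 2.72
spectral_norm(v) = 3.32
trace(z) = -0.97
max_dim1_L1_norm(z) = 2.47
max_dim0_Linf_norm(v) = 2.51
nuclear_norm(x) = 6.39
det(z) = -2.41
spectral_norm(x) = 4.54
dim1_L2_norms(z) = [2.08, 1.21]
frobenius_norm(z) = 2.41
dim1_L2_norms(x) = [3.34, 3.59]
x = v + z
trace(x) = 1.49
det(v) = 0.33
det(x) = -8.42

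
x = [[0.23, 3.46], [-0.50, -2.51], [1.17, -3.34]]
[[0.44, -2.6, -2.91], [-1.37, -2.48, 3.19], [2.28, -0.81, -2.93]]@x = [[-2.00, 17.77], [4.66, -9.17], [-2.50, 19.71]]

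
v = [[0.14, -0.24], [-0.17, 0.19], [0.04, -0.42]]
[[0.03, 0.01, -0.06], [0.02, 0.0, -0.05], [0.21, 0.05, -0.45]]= v@[[-0.77, -0.17, 1.65],[-0.57, -0.13, 1.23]]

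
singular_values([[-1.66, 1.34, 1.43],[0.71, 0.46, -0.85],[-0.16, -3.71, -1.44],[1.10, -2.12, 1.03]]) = [4.75, 2.18, 1.85]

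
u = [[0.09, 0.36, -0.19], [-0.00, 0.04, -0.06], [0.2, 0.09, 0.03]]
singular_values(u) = [0.44, 0.19, 0.03]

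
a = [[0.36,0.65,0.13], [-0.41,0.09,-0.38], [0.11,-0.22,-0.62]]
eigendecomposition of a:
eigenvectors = [[(0.76+0j),(0.76-0j),-0.28+0.00j],[-0.10+0.61j,(-0.1-0.61j),0.29+0.00j],[0.03-0.17j,(0.03+0.17j),(0.92+0j)]]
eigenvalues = [(0.28+0.49j), (0.28-0.49j), (-0.72+0j)]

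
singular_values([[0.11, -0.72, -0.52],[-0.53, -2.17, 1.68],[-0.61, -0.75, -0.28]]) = [2.86, 1.09, 0.49]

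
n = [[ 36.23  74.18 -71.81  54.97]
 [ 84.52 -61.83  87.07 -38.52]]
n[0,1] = 74.18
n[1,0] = 84.52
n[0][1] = 74.18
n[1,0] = 84.52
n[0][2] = -71.81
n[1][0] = 84.52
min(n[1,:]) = -61.83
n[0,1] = 74.18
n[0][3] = 54.97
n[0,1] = 74.18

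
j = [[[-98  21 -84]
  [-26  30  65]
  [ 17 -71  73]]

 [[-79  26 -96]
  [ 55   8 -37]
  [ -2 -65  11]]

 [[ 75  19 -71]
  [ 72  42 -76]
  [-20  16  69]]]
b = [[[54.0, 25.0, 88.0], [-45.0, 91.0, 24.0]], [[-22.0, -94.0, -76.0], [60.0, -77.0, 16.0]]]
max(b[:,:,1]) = 91.0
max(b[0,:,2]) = 88.0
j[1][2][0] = -2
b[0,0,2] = 88.0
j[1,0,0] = -79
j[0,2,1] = -71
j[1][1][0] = 55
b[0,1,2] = 24.0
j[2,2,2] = 69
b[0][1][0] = -45.0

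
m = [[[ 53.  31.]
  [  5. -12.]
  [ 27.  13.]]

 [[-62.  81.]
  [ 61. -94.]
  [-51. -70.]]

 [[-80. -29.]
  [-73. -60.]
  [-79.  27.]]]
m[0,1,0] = 5.0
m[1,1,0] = 61.0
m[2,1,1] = -60.0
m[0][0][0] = 53.0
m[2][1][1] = -60.0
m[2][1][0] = -73.0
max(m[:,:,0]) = 61.0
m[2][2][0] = -79.0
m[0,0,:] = [53.0, 31.0]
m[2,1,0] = -73.0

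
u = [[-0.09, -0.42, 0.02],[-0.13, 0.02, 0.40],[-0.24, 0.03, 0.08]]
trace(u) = 0.01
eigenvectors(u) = [[-0.56+0.00j, (-0.75+0j), (-0.75-0j)], [0.68+0.00j, -0.21+0.39j, -0.21-0.39j], [(0.47+0j), -0.35-0.33j, (-0.35+0.33j)]]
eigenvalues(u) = [(0.41+0j), (-0.2+0.23j), (-0.2-0.23j)]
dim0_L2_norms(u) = [0.29, 0.42, 0.41]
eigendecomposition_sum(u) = [[(0.11+0j), -0.13-0.00j, -0.16+0.00j], [-0.13+0.00j, 0.16+0.00j, (0.19-0j)], [-0.09+0.00j, (0.11+0j), (0.13-0j)]] + [[-0.10+0.06j, (-0.14-0.06j), 0.09+0.15j],  [0.07j, (-0.07+0.06j), (0.1-0j)],  [(-0.07-0.02j), (-0.04-0.09j), (-0.03+0.11j)]] + [[(-0.1-0.06j), -0.14+0.06j, (0.09-0.15j)],  [0.00-0.07j, -0.07-0.06j, (0.1+0j)],  [(-0.07+0.02j), (-0.04+0.09j), (-0.03-0.11j)]]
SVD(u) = [[-0.46,-0.89,0.03], [-0.81,0.43,0.41], [-0.38,0.16,-0.91]] @ diag([0.46221179681746705, 0.42137017623879686, 0.18949255779384538]) @ [[0.51, 0.36, -0.78], [-0.03, 0.92, 0.4], [0.86, -0.18, 0.48]]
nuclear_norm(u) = 1.07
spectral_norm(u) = 0.46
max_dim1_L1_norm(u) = 0.55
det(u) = 0.04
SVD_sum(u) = [[-0.11, -0.07, 0.16], [-0.19, -0.13, 0.29], [-0.09, -0.06, 0.14]] + [[0.01, -0.34, -0.15],  [-0.01, 0.17, 0.07],  [-0.00, 0.06, 0.03]] + [[0.01, -0.0, 0.0], [0.07, -0.01, 0.04], [-0.15, 0.03, -0.08]]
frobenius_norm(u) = 0.65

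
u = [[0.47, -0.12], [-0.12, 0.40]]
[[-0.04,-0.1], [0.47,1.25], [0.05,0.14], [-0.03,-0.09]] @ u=[[-0.01, -0.04], [0.07, 0.44], [0.01, 0.05], [-0.0, -0.03]]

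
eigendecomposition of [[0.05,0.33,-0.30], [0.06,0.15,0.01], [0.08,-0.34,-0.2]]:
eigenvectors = [[(0.78+0j),0.78-0.00j,-0.89+0.00j], [(-0.14-0.06j),(-0.14+0.06j),(-0.44+0j)], [(0.33-0.51j),0.33+0.51j,0.16+0.00j]]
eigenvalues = [(-0.13+0.17j), (-0.13-0.17j), (0.27+0j)]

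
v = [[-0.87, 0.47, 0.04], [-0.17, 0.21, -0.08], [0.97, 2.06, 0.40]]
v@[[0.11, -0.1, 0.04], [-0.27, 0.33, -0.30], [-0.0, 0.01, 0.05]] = [[-0.22, 0.24, -0.17], [-0.08, 0.09, -0.07], [-0.45, 0.59, -0.56]]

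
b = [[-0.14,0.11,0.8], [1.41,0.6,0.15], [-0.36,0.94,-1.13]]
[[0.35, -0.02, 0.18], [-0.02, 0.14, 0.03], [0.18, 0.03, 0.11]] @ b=[[-0.14, 0.20, 0.07], [0.19, 0.11, -0.03], [-0.02, 0.14, 0.02]]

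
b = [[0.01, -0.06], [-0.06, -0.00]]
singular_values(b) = [0.07, 0.06]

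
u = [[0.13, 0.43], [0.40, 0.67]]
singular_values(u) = [0.9, 0.09]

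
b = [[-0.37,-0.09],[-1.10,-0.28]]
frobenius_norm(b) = 1.20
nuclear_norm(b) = 1.20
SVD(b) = [[-0.32, -0.95], [-0.95, 0.32]] @ diag([1.1972406766159758, 0.0038421681536932742]) @ [[0.97, 0.25], [0.25, -0.97]]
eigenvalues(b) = [-0.64, -0.01]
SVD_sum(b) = [[-0.37, -0.09], [-1.10, -0.28]] + [[-0.0, 0.00], [0.00, -0.0]]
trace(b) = -0.65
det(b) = 0.00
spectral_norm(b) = 1.20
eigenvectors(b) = [[-0.31, 0.24], [-0.95, -0.97]]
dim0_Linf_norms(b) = [1.1, 0.28]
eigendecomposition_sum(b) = [[-0.37, -0.09], [-1.11, -0.28]] + [[-0.0,  0.00], [0.01,  -0.0]]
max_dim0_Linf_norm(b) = 1.1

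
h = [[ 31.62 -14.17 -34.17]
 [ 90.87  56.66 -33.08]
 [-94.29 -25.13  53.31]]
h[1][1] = 56.66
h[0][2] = -34.17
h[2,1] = -25.13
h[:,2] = [-34.17, -33.08, 53.31]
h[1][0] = 90.87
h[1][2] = -33.08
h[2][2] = 53.31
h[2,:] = [-94.29, -25.13, 53.31]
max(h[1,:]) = 90.87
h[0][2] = -34.17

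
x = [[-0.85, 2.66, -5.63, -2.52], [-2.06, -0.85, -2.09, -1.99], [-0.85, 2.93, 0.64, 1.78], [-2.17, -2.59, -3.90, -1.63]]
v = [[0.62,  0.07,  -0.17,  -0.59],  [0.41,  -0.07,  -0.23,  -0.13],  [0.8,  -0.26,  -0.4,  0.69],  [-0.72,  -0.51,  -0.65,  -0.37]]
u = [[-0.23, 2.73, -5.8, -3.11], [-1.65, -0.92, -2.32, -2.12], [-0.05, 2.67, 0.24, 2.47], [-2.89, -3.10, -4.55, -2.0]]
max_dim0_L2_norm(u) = 7.73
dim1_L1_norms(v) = [1.45, 0.84, 2.15, 2.25]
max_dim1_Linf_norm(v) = 0.8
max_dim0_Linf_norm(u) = 5.8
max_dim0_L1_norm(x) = 12.26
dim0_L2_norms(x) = [3.22, 4.81, 7.19, 4.02]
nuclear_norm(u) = 17.71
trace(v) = -0.22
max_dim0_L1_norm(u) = 12.91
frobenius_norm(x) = 10.07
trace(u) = -2.91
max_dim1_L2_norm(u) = 7.13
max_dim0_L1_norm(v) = 2.55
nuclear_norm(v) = 3.27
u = x + v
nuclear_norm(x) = 16.64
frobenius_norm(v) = 1.92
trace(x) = -2.69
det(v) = 0.01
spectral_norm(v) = 1.38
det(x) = 100.65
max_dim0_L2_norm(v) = 1.31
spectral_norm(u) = 9.26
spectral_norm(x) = 8.44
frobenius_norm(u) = 10.96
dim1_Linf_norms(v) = [0.62, 0.41, 0.8, 0.72]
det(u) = 88.13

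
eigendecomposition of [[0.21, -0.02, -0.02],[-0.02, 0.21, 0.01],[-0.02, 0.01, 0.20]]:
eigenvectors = [[-0.67, 0.70, -0.26], [0.58, 0.27, -0.77], [0.47, 0.66, 0.58]]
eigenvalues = [0.24, 0.18, 0.2]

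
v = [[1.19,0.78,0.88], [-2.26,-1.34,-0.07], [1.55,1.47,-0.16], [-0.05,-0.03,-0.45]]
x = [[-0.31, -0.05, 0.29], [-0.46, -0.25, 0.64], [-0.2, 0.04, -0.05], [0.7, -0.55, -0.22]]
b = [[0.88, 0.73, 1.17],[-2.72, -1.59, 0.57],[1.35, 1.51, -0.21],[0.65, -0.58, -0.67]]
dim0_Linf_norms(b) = [2.72, 1.59, 1.17]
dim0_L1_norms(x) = [1.67, 0.89, 1.2]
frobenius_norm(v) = 3.81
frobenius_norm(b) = 4.28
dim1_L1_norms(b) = [2.78, 4.88, 3.07, 1.9]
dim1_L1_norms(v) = [2.85, 3.67, 3.18, 0.53]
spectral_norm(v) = 3.67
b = x + v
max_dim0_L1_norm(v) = 5.05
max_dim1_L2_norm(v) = 2.63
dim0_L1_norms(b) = [5.6, 4.41, 2.62]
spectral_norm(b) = 3.89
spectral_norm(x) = 1.13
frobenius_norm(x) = 1.32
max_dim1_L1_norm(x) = 1.47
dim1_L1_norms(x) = [0.65, 1.35, 0.29, 1.47]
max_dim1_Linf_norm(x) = 0.7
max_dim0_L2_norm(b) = 3.23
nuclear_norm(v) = 4.98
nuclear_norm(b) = 6.27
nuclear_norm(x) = 1.94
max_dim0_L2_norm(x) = 0.92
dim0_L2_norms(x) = [0.92, 0.61, 0.74]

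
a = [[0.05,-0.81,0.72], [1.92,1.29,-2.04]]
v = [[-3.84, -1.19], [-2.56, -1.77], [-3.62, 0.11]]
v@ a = [[-2.48, 1.58, -0.34], [-3.53, -0.21, 1.77], [0.03, 3.07, -2.83]]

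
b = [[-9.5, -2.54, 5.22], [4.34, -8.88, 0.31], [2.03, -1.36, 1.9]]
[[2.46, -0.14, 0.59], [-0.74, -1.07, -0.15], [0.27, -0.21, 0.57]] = b @ [[-0.11, -0.02, 0.07], [0.04, 0.11, 0.06], [0.29, -0.01, 0.27]]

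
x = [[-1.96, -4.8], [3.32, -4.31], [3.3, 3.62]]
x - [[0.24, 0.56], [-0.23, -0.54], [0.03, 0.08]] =[[-2.20,-5.36], [3.55,-3.77], [3.27,3.54]]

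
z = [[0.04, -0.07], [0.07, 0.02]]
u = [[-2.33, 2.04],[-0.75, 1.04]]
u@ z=[[0.05, 0.2],[0.04, 0.07]]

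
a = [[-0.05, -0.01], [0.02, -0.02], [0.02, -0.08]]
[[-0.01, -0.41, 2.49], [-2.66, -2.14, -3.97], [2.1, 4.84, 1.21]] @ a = [[0.04, -0.19], [0.01, 0.39], [0.02, -0.21]]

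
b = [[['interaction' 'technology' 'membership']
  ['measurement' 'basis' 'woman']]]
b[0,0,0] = 'interaction'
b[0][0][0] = 'interaction'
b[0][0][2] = 'membership'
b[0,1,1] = 'basis'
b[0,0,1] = 'technology'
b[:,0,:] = [['interaction', 'technology', 'membership']]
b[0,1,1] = 'basis'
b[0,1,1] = 'basis'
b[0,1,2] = 'woman'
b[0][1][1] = 'basis'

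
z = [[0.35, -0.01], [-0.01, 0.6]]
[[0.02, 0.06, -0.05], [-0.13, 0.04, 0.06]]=z @[[0.04,0.16,-0.13], [-0.21,0.07,0.09]]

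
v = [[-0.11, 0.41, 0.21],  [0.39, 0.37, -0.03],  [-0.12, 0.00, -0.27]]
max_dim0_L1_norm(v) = 0.78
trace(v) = -0.01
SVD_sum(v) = [[0.16, 0.31, 0.09],[0.21, 0.42, 0.12],[-0.05, -0.1, -0.03]] + [[-0.24,0.07,0.17], [0.19,-0.06,-0.14], [0.05,-0.01,-0.03]] + [[-0.03, 0.03, -0.05], [-0.01, 0.01, -0.01], [-0.12, 0.12, -0.21]]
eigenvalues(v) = [(0.59+0j), (-0.3+0.14j), (-0.3-0.14j)]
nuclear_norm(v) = 1.27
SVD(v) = [[0.59, -0.77, 0.24], [0.79, 0.62, 0.06], [-0.19, 0.15, 0.97]] @ diag([0.6131591194787663, 0.3890937977157701, 0.2722901224413826]) @ [[0.43, 0.87, 0.25], [0.79, -0.23, -0.57], [-0.44, 0.44, -0.78]]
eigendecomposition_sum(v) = [[0.14-0.00j, 0.26-0.00j, 0.02-0.00j], [0.25-0.00j, (0.46-0j), 0.04-0.00j], [(-0.02+0j), -0.04+0.00j, -0.00+0.00j]] + [[(-0.12+0.03j), (0.08-0j), 0.09+0.18j], [0.07-0.01j, (-0.04-0j), -0.04-0.11j], [-0.05-0.10j, 0.02+0.06j, (-0.13+0.11j)]] + [[(-0.12-0.03j),(0.08+0j),(0.09-0.18j)], [0.07+0.01j,-0.04+0.00j,-0.04+0.11j], [(-0.05+0.1j),0.02-0.06j,(-0.13-0.11j)]]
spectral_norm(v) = 0.61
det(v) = 0.06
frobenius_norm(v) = 0.78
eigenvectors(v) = [[0.49+0.00j, 0.70+0.00j, (0.7-0j)], [(0.87+0j), -0.39-0.06j, -0.39+0.06j], [(-0.07+0j), 0.13+0.58j, (0.13-0.58j)]]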